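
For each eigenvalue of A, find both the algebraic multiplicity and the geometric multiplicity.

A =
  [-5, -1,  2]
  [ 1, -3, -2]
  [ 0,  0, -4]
λ = -4: alg = 3, geom = 2

Step 1 — factor the characteristic polynomial to read off the algebraic multiplicities:
  χ_A(x) = (x + 4)^3

Step 2 — compute geometric multiplicities via the rank-nullity identity g(λ) = n − rank(A − λI):
  rank(A − (-4)·I) = 1, so dim ker(A − (-4)·I) = n − 1 = 2

Summary:
  λ = -4: algebraic multiplicity = 3, geometric multiplicity = 2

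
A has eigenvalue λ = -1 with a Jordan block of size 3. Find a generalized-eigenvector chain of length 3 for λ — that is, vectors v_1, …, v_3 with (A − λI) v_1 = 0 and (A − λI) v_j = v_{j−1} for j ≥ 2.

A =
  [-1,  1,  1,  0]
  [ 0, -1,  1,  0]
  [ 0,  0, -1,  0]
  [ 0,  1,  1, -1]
A Jordan chain for λ = -1 of length 3:
v_1 = (1, 0, 0, 1)ᵀ
v_2 = (1, 1, 0, 1)ᵀ
v_3 = (0, 0, 1, 0)ᵀ

Let N = A − (-1)·I. We want v_3 with N^3 v_3 = 0 but N^2 v_3 ≠ 0; then v_{j-1} := N · v_j for j = 3, …, 2.

Pick v_3 = (0, 0, 1, 0)ᵀ.
Then v_2 = N · v_3 = (1, 1, 0, 1)ᵀ.
Then v_1 = N · v_2 = (1, 0, 0, 1)ᵀ.

Sanity check: (A − (-1)·I) v_1 = (0, 0, 0, 0)ᵀ = 0. ✓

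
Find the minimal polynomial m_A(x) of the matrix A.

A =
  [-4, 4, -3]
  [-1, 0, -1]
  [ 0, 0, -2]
x^3 + 6*x^2 + 12*x + 8

The characteristic polynomial is χ_A(x) = (x + 2)^3, so the eigenvalues are known. The minimal polynomial is
  m_A(x) = Π_λ (x − λ)^{k_λ}
where k_λ is the size of the *largest* Jordan block for λ (equivalently, the smallest k with (A − λI)^k v = 0 for every generalised eigenvector v of λ).

  λ = -2: largest Jordan block has size 3, contributing (x + 2)^3

So m_A(x) = (x + 2)^3 = x^3 + 6*x^2 + 12*x + 8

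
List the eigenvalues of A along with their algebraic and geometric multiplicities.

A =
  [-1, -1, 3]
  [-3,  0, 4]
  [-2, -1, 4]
λ = 1: alg = 3, geom = 1

Step 1 — factor the characteristic polynomial to read off the algebraic multiplicities:
  χ_A(x) = (x - 1)^3

Step 2 — compute geometric multiplicities via the rank-nullity identity g(λ) = n − rank(A − λI):
  rank(A − (1)·I) = 2, so dim ker(A − (1)·I) = n − 2 = 1

Summary:
  λ = 1: algebraic multiplicity = 3, geometric multiplicity = 1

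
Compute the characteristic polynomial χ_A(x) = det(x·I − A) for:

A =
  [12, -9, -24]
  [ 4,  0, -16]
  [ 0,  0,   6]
x^3 - 18*x^2 + 108*x - 216

Expanding det(x·I − A) (e.g. by cofactor expansion or by noting that A is similar to its Jordan form J, which has the same characteristic polynomial as A) gives
  χ_A(x) = x^3 - 18*x^2 + 108*x - 216
which factors as (x - 6)^3. The eigenvalues (with algebraic multiplicities) are λ = 6 with multiplicity 3.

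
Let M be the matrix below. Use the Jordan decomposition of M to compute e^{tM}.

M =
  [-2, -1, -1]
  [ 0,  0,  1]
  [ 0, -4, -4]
e^{tM} =
  [exp(-2*t), t^2*exp(-2*t) - t*exp(-2*t), t^2*exp(-2*t)/2 - t*exp(-2*t)]
  [0, 2*t*exp(-2*t) + exp(-2*t), t*exp(-2*t)]
  [0, -4*t*exp(-2*t), -2*t*exp(-2*t) + exp(-2*t)]

Strategy: write M = P · J · P⁻¹ where J is a Jordan canonical form, so e^{tM} = P · e^{tJ} · P⁻¹, and e^{tJ} can be computed block-by-block.

M has Jordan form
J =
  [-2,  1,  0]
  [ 0, -2,  1]
  [ 0,  0, -2]
(up to reordering of blocks).

Per-block formulas:
  For a 3×3 Jordan block J_3(-2): exp(t · J_3(-2)) = e^(-2t)·(I + t·N + (t^2/2)·N^2), where N is the 3×3 nilpotent shift.

After assembling e^{tJ} and conjugating by P, we get:

e^{tM} =
  [exp(-2*t), t^2*exp(-2*t) - t*exp(-2*t), t^2*exp(-2*t)/2 - t*exp(-2*t)]
  [0, 2*t*exp(-2*t) + exp(-2*t), t*exp(-2*t)]
  [0, -4*t*exp(-2*t), -2*t*exp(-2*t) + exp(-2*t)]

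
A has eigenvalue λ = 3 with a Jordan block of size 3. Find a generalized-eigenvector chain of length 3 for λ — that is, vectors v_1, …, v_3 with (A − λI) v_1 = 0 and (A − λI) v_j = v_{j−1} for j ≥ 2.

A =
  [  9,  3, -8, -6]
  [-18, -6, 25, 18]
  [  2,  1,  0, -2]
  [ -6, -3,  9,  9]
A Jordan chain for λ = 3 of length 3:
v_1 = (2, -4, 0, 0)ᵀ
v_2 = (6, -18, 2, -6)ᵀ
v_3 = (1, 0, 0, 0)ᵀ

Let N = A − (3)·I. We want v_3 with N^3 v_3 = 0 but N^2 v_3 ≠ 0; then v_{j-1} := N · v_j for j = 3, …, 2.

Pick v_3 = (1, 0, 0, 0)ᵀ.
Then v_2 = N · v_3 = (6, -18, 2, -6)ᵀ.
Then v_1 = N · v_2 = (2, -4, 0, 0)ᵀ.

Sanity check: (A − (3)·I) v_1 = (0, 0, 0, 0)ᵀ = 0. ✓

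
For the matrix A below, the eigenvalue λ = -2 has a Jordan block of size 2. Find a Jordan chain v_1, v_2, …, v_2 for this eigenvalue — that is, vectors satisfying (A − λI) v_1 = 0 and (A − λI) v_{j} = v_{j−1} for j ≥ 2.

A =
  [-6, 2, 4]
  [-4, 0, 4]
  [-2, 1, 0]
A Jordan chain for λ = -2 of length 2:
v_1 = (-4, -4, -2)ᵀ
v_2 = (1, 0, 0)ᵀ

Let N = A − (-2)·I. We want v_2 with N^2 v_2 = 0 but N^1 v_2 ≠ 0; then v_{j-1} := N · v_j for j = 2, …, 2.

Pick v_2 = (1, 0, 0)ᵀ.
Then v_1 = N · v_2 = (-4, -4, -2)ᵀ.

Sanity check: (A − (-2)·I) v_1 = (0, 0, 0)ᵀ = 0. ✓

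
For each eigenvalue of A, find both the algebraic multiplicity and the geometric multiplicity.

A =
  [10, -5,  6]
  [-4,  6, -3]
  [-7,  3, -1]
λ = 5: alg = 3, geom = 1

Step 1 — factor the characteristic polynomial to read off the algebraic multiplicities:
  χ_A(x) = (x - 5)^3

Step 2 — compute geometric multiplicities via the rank-nullity identity g(λ) = n − rank(A − λI):
  rank(A − (5)·I) = 2, so dim ker(A − (5)·I) = n − 2 = 1

Summary:
  λ = 5: algebraic multiplicity = 3, geometric multiplicity = 1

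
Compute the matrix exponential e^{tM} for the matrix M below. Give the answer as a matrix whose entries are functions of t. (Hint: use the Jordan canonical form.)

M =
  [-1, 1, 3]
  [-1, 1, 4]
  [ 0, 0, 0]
e^{tM} =
  [1 - t, t, t^2/2 + 3*t]
  [-t, t + 1, t^2/2 + 4*t]
  [0, 0, 1]

Strategy: write M = P · J · P⁻¹ where J is a Jordan canonical form, so e^{tM} = P · e^{tJ} · P⁻¹, and e^{tJ} can be computed block-by-block.

M has Jordan form
J =
  [0, 1, 0]
  [0, 0, 1]
  [0, 0, 0]
(up to reordering of blocks).

Per-block formulas:
  For a 3×3 Jordan block J_3(0): exp(t · J_3(0)) = e^(0t)·(I + t·N + (t^2/2)·N^2), where N is the 3×3 nilpotent shift.

After assembling e^{tJ} and conjugating by P, we get:

e^{tM} =
  [1 - t, t, t^2/2 + 3*t]
  [-t, t + 1, t^2/2 + 4*t]
  [0, 0, 1]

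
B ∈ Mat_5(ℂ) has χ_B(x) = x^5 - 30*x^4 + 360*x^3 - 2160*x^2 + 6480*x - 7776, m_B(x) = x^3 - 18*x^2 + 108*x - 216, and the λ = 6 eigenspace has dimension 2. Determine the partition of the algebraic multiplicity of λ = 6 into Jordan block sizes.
Block sizes for λ = 6: [3, 2]

Step 1 — from the characteristic polynomial, algebraic multiplicity of λ = 6 is 5. From dim ker(B − (6)·I) = 2, there are exactly 2 Jordan blocks for λ = 6.
Step 2 — from the minimal polynomial, the factor (x − 6)^3 tells us the largest block for λ = 6 has size 3.
Step 3 — with total size 5, 2 blocks, and largest block 3, the block sizes (in nonincreasing order) are [3, 2].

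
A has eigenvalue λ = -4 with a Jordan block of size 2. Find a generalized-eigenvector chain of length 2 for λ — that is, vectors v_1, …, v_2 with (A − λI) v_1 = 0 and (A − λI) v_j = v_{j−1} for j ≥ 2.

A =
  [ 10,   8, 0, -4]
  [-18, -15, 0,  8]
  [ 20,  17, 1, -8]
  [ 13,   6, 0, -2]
A Jordan chain for λ = -4 of length 2:
v_1 = (-2, 4, -4, 1)ᵀ
v_2 = (1, -2, 2, 0)ᵀ

Let N = A − (-4)·I. We want v_2 with N^2 v_2 = 0 but N^1 v_2 ≠ 0; then v_{j-1} := N · v_j for j = 2, …, 2.

Pick v_2 = (1, -2, 2, 0)ᵀ.
Then v_1 = N · v_2 = (-2, 4, -4, 1)ᵀ.

Sanity check: (A − (-4)·I) v_1 = (0, 0, 0, 0)ᵀ = 0. ✓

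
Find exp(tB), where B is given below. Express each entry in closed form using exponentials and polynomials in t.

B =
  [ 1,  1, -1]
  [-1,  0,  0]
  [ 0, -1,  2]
e^{tB} =
  [-t^2*exp(t)/2 + exp(t), t*exp(t), -t^2*exp(t)/2 - t*exp(t)]
  [t^2*exp(t)/2 - t*exp(t), -t*exp(t) + exp(t), t^2*exp(t)/2]
  [t^2*exp(t)/2, -t*exp(t), t^2*exp(t)/2 + t*exp(t) + exp(t)]

Strategy: write B = P · J · P⁻¹ where J is a Jordan canonical form, so e^{tB} = P · e^{tJ} · P⁻¹, and e^{tJ} can be computed block-by-block.

B has Jordan form
J =
  [1, 1, 0]
  [0, 1, 1]
  [0, 0, 1]
(up to reordering of blocks).

Per-block formulas:
  For a 3×3 Jordan block J_3(1): exp(t · J_3(1)) = e^(1t)·(I + t·N + (t^2/2)·N^2), where N is the 3×3 nilpotent shift.

After assembling e^{tJ} and conjugating by P, we get:

e^{tB} =
  [-t^2*exp(t)/2 + exp(t), t*exp(t), -t^2*exp(t)/2 - t*exp(t)]
  [t^2*exp(t)/2 - t*exp(t), -t*exp(t) + exp(t), t^2*exp(t)/2]
  [t^2*exp(t)/2, -t*exp(t), t^2*exp(t)/2 + t*exp(t) + exp(t)]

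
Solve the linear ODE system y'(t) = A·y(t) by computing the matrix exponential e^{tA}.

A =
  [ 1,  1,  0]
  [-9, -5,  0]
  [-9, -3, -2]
e^{tA} =
  [3*t*exp(-2*t) + exp(-2*t), t*exp(-2*t), 0]
  [-9*t*exp(-2*t), -3*t*exp(-2*t) + exp(-2*t), 0]
  [-9*t*exp(-2*t), -3*t*exp(-2*t), exp(-2*t)]

Strategy: write A = P · J · P⁻¹ where J is a Jordan canonical form, so e^{tA} = P · e^{tJ} · P⁻¹, and e^{tJ} can be computed block-by-block.

A has Jordan form
J =
  [-2,  1,  0]
  [ 0, -2,  0]
  [ 0,  0, -2]
(up to reordering of blocks).

Per-block formulas:
  For a 1×1 block at λ = -2: exp(t · [-2]) = [e^(-2t)].
  For a 2×2 Jordan block J_2(-2): exp(t · J_2(-2)) = e^(-2t)·(I + t·N), where N is the 2×2 nilpotent shift.

After assembling e^{tJ} and conjugating by P, we get:

e^{tA} =
  [3*t*exp(-2*t) + exp(-2*t), t*exp(-2*t), 0]
  [-9*t*exp(-2*t), -3*t*exp(-2*t) + exp(-2*t), 0]
  [-9*t*exp(-2*t), -3*t*exp(-2*t), exp(-2*t)]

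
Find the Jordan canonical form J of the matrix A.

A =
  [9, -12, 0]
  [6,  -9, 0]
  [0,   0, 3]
J_1(-3) ⊕ J_1(3) ⊕ J_1(3)

The characteristic polynomial is
  det(x·I − A) = x^3 - 3*x^2 - 9*x + 27 = (x - 3)^2*(x + 3)

Eigenvalues and multiplicities (the geometric multiplicity of λ is n − rank(A − λI), which equals the number of Jordan blocks for λ):
  λ = -3: algebraic multiplicity = 1, geometric multiplicity = 1
  λ = 3: algebraic multiplicity = 2, geometric multiplicity = 2

Determining the block sizes for each eigenvalue:
  λ = -3: one block (gm = 1), so the single block has size am = 1 → block sizes [1]
  λ = 3: gm = am = 2, so every block has size 1 → block sizes [1, 1]

Assembling the blocks gives a Jordan form
J =
  [-3, 0, 0]
  [ 0, 3, 0]
  [ 0, 0, 3]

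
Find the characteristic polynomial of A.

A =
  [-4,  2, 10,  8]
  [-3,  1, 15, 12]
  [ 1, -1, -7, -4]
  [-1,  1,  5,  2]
x^4 + 8*x^3 + 24*x^2 + 32*x + 16

Expanding det(x·I − A) (e.g. by cofactor expansion or by noting that A is similar to its Jordan form J, which has the same characteristic polynomial as A) gives
  χ_A(x) = x^4 + 8*x^3 + 24*x^2 + 32*x + 16
which factors as (x + 2)^4. The eigenvalues (with algebraic multiplicities) are λ = -2 with multiplicity 4.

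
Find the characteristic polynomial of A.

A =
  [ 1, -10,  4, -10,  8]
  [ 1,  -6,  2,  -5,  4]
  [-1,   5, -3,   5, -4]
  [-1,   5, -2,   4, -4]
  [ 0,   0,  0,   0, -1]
x^5 + 5*x^4 + 10*x^3 + 10*x^2 + 5*x + 1

Expanding det(x·I − A) (e.g. by cofactor expansion or by noting that A is similar to its Jordan form J, which has the same characteristic polynomial as A) gives
  χ_A(x) = x^5 + 5*x^4 + 10*x^3 + 10*x^2 + 5*x + 1
which factors as (x + 1)^5. The eigenvalues (with algebraic multiplicities) are λ = -1 with multiplicity 5.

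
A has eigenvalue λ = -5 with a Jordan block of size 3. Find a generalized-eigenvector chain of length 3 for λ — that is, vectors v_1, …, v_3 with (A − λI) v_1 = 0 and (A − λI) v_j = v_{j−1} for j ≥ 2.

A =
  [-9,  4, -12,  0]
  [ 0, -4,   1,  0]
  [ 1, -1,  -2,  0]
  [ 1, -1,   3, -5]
A Jordan chain for λ = -5 of length 3:
v_1 = (4, 1, -1, -1)ᵀ
v_2 = (-4, 0, 1, 1)ᵀ
v_3 = (1, 0, 0, 0)ᵀ

Let N = A − (-5)·I. We want v_3 with N^3 v_3 = 0 but N^2 v_3 ≠ 0; then v_{j-1} := N · v_j for j = 3, …, 2.

Pick v_3 = (1, 0, 0, 0)ᵀ.
Then v_2 = N · v_3 = (-4, 0, 1, 1)ᵀ.
Then v_1 = N · v_2 = (4, 1, -1, -1)ᵀ.

Sanity check: (A − (-5)·I) v_1 = (0, 0, 0, 0)ᵀ = 0. ✓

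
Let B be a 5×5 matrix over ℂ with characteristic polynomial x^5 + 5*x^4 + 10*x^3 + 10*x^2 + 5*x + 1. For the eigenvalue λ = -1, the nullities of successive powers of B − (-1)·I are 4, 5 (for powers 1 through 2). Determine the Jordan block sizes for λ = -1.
Block sizes for λ = -1: [2, 1, 1, 1]

From the dimensions of kernels of powers, the number of Jordan blocks of size at least j is d_j − d_{j−1} where d_j = dim ker(N^j) (with d_0 = 0). Computing the differences gives [4, 1].
The number of blocks of size exactly k is (#blocks of size ≥ k) − (#blocks of size ≥ k + 1), so the partition is: 3 block(s) of size 1, 1 block(s) of size 2.
In nonincreasing order the block sizes are [2, 1, 1, 1].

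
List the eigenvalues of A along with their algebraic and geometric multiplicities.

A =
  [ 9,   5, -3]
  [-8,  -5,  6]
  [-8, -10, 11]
λ = 5: alg = 3, geom = 2

Step 1 — factor the characteristic polynomial to read off the algebraic multiplicities:
  χ_A(x) = (x - 5)^3

Step 2 — compute geometric multiplicities via the rank-nullity identity g(λ) = n − rank(A − λI):
  rank(A − (5)·I) = 1, so dim ker(A − (5)·I) = n − 1 = 2

Summary:
  λ = 5: algebraic multiplicity = 3, geometric multiplicity = 2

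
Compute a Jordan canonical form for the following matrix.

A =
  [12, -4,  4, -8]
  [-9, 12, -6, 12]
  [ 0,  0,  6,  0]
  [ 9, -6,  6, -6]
J_2(6) ⊕ J_1(6) ⊕ J_1(6)

The characteristic polynomial is
  det(x·I − A) = x^4 - 24*x^3 + 216*x^2 - 864*x + 1296 = (x - 6)^4

Eigenvalues and multiplicities (the geometric multiplicity of λ is n − rank(A − λI), which equals the number of Jordan blocks for λ):
  λ = 6: algebraic multiplicity = 4, geometric multiplicity = 3

Determining the block sizes for each eigenvalue:
  λ = 6: 3 blocks summing to 4 forces exactly one block of size 2 and the rest size 1 → block sizes [2, 1, 1]

Assembling the blocks gives a Jordan form
J =
  [6, 1, 0, 0]
  [0, 6, 0, 0]
  [0, 0, 6, 0]
  [0, 0, 0, 6]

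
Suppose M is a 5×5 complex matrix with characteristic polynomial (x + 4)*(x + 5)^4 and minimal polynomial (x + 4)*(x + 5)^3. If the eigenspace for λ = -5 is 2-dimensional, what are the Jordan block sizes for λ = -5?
Block sizes for λ = -5: [3, 1]

Step 1 — from the characteristic polynomial, algebraic multiplicity of λ = -5 is 4. From dim ker(M − (-5)·I) = 2, there are exactly 2 Jordan blocks for λ = -5.
Step 2 — from the minimal polynomial, the factor (x + 5)^3 tells us the largest block for λ = -5 has size 3.
Step 3 — with total size 4, 2 blocks, and largest block 3, the block sizes (in nonincreasing order) are [3, 1].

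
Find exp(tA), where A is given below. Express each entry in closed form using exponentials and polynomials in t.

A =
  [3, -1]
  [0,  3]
e^{tA} =
  [exp(3*t), -t*exp(3*t)]
  [0, exp(3*t)]

Strategy: write A = P · J · P⁻¹ where J is a Jordan canonical form, so e^{tA} = P · e^{tJ} · P⁻¹, and e^{tJ} can be computed block-by-block.

A has Jordan form
J =
  [3, 1]
  [0, 3]
(up to reordering of blocks).

Per-block formulas:
  For a 2×2 Jordan block J_2(3): exp(t · J_2(3)) = e^(3t)·(I + t·N), where N is the 2×2 nilpotent shift.

After assembling e^{tJ} and conjugating by P, we get:

e^{tA} =
  [exp(3*t), -t*exp(3*t)]
  [0, exp(3*t)]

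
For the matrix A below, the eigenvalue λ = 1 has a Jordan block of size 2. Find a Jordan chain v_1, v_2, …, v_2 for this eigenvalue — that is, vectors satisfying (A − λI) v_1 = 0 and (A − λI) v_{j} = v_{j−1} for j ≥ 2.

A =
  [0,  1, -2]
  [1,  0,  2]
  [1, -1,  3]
A Jordan chain for λ = 1 of length 2:
v_1 = (-1, 1, 1)ᵀ
v_2 = (1, 0, 0)ᵀ

Let N = A − (1)·I. We want v_2 with N^2 v_2 = 0 but N^1 v_2 ≠ 0; then v_{j-1} := N · v_j for j = 2, …, 2.

Pick v_2 = (1, 0, 0)ᵀ.
Then v_1 = N · v_2 = (-1, 1, 1)ᵀ.

Sanity check: (A − (1)·I) v_1 = (0, 0, 0)ᵀ = 0. ✓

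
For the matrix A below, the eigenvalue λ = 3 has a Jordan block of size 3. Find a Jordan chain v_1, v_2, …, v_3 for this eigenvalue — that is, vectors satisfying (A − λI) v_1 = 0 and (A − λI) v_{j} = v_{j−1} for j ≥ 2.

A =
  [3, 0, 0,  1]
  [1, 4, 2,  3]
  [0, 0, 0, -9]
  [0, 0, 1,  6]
A Jordan chain for λ = 3 of length 3:
v_1 = (1, -1, 0, 0)ᵀ
v_2 = (0, 2, -3, 1)ᵀ
v_3 = (0, 0, 1, 0)ᵀ

Let N = A − (3)·I. We want v_3 with N^3 v_3 = 0 but N^2 v_3 ≠ 0; then v_{j-1} := N · v_j for j = 3, …, 2.

Pick v_3 = (0, 0, 1, 0)ᵀ.
Then v_2 = N · v_3 = (0, 2, -3, 1)ᵀ.
Then v_1 = N · v_2 = (1, -1, 0, 0)ᵀ.

Sanity check: (A − (3)·I) v_1 = (0, 0, 0, 0)ᵀ = 0. ✓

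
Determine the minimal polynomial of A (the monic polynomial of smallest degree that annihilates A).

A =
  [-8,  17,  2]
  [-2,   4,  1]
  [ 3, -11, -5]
x^3 + 9*x^2 + 27*x + 27

The characteristic polynomial is χ_A(x) = (x + 3)^3, so the eigenvalues are known. The minimal polynomial is
  m_A(x) = Π_λ (x − λ)^{k_λ}
where k_λ is the size of the *largest* Jordan block for λ (equivalently, the smallest k with (A − λI)^k v = 0 for every generalised eigenvector v of λ).

  λ = -3: largest Jordan block has size 3, contributing (x + 3)^3

So m_A(x) = (x + 3)^3 = x^3 + 9*x^2 + 27*x + 27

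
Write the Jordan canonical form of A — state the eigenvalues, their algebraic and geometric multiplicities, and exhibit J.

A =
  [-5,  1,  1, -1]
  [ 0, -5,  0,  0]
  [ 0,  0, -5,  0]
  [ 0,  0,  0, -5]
J_2(-5) ⊕ J_1(-5) ⊕ J_1(-5)

The characteristic polynomial is
  det(x·I − A) = x^4 + 20*x^3 + 150*x^2 + 500*x + 625 = (x + 5)^4

Eigenvalues and multiplicities (the geometric multiplicity of λ is n − rank(A − λI), which equals the number of Jordan blocks for λ):
  λ = -5: algebraic multiplicity = 4, geometric multiplicity = 3

Determining the block sizes for each eigenvalue:
  λ = -5: 3 blocks summing to 4 forces exactly one block of size 2 and the rest size 1 → block sizes [2, 1, 1]

Assembling the blocks gives a Jordan form
J =
  [-5,  1,  0,  0]
  [ 0, -5,  0,  0]
  [ 0,  0, -5,  0]
  [ 0,  0,  0, -5]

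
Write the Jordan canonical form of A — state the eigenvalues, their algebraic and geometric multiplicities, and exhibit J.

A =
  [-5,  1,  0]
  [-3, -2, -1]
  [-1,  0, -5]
J_3(-4)

The characteristic polynomial is
  det(x·I − A) = x^3 + 12*x^2 + 48*x + 64 = (x + 4)^3

Eigenvalues and multiplicities (the geometric multiplicity of λ is n − rank(A − λI), which equals the number of Jordan blocks for λ):
  λ = -4: algebraic multiplicity = 3, geometric multiplicity = 1

Determining the block sizes for each eigenvalue:
  λ = -4: one block (gm = 1), so the single block has size am = 3 → block sizes [3]

Assembling the blocks gives a Jordan form
J =
  [-4,  1,  0]
  [ 0, -4,  1]
  [ 0,  0, -4]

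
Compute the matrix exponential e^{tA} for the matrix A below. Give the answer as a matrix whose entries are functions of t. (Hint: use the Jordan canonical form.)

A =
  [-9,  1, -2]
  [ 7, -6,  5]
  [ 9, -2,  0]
e^{tA} =
  [5*t^2*exp(-5*t)/2 - 4*t*exp(-5*t) + exp(-5*t), -t^2*exp(-5*t)/2 + t*exp(-5*t), 3*t^2*exp(-5*t)/2 - 2*t*exp(-5*t)]
  [5*t^2*exp(-5*t) + 7*t*exp(-5*t), -t^2*exp(-5*t) - t*exp(-5*t) + exp(-5*t), 3*t^2*exp(-5*t) + 5*t*exp(-5*t)]
  [-5*t^2*exp(-5*t)/2 + 9*t*exp(-5*t), t^2*exp(-5*t)/2 - 2*t*exp(-5*t), -3*t^2*exp(-5*t)/2 + 5*t*exp(-5*t) + exp(-5*t)]

Strategy: write A = P · J · P⁻¹ where J is a Jordan canonical form, so e^{tA} = P · e^{tJ} · P⁻¹, and e^{tJ} can be computed block-by-block.

A has Jordan form
J =
  [-5,  1,  0]
  [ 0, -5,  1]
  [ 0,  0, -5]
(up to reordering of blocks).

Per-block formulas:
  For a 3×3 Jordan block J_3(-5): exp(t · J_3(-5)) = e^(-5t)·(I + t·N + (t^2/2)·N^2), where N is the 3×3 nilpotent shift.

After assembling e^{tJ} and conjugating by P, we get:

e^{tA} =
  [5*t^2*exp(-5*t)/2 - 4*t*exp(-5*t) + exp(-5*t), -t^2*exp(-5*t)/2 + t*exp(-5*t), 3*t^2*exp(-5*t)/2 - 2*t*exp(-5*t)]
  [5*t^2*exp(-5*t) + 7*t*exp(-5*t), -t^2*exp(-5*t) - t*exp(-5*t) + exp(-5*t), 3*t^2*exp(-5*t) + 5*t*exp(-5*t)]
  [-5*t^2*exp(-5*t)/2 + 9*t*exp(-5*t), t^2*exp(-5*t)/2 - 2*t*exp(-5*t), -3*t^2*exp(-5*t)/2 + 5*t*exp(-5*t) + exp(-5*t)]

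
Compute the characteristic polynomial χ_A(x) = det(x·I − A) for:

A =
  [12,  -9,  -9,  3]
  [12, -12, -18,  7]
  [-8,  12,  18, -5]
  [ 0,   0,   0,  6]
x^4 - 24*x^3 + 216*x^2 - 864*x + 1296

Expanding det(x·I − A) (e.g. by cofactor expansion or by noting that A is similar to its Jordan form J, which has the same characteristic polynomial as A) gives
  χ_A(x) = x^4 - 24*x^3 + 216*x^2 - 864*x + 1296
which factors as (x - 6)^4. The eigenvalues (with algebraic multiplicities) are λ = 6 with multiplicity 4.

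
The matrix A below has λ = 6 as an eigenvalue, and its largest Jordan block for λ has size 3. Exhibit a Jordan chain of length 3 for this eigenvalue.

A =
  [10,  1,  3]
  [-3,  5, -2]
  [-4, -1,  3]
A Jordan chain for λ = 6 of length 3:
v_1 = (1, -1, -1)ᵀ
v_2 = (4, -3, -4)ᵀ
v_3 = (1, 0, 0)ᵀ

Let N = A − (6)·I. We want v_3 with N^3 v_3 = 0 but N^2 v_3 ≠ 0; then v_{j-1} := N · v_j for j = 3, …, 2.

Pick v_3 = (1, 0, 0)ᵀ.
Then v_2 = N · v_3 = (4, -3, -4)ᵀ.
Then v_1 = N · v_2 = (1, -1, -1)ᵀ.

Sanity check: (A − (6)·I) v_1 = (0, 0, 0)ᵀ = 0. ✓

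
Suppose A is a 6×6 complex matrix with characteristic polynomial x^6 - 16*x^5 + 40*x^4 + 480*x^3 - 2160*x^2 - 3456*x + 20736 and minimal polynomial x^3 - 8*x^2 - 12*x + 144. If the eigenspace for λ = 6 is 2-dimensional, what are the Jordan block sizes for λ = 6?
Block sizes for λ = 6: [2, 2]

Step 1 — from the characteristic polynomial, algebraic multiplicity of λ = 6 is 4. From dim ker(A − (6)·I) = 2, there are exactly 2 Jordan blocks for λ = 6.
Step 2 — from the minimal polynomial, the factor (x − 6)^2 tells us the largest block for λ = 6 has size 2.
Step 3 — with total size 4, 2 blocks, and largest block 2, the block sizes (in nonincreasing order) are [2, 2].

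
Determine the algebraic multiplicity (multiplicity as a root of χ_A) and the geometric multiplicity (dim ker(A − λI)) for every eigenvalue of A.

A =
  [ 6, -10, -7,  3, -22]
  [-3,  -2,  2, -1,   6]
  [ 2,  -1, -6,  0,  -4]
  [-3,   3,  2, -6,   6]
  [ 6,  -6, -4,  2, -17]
λ = -5: alg = 5, geom = 3

Step 1 — factor the characteristic polynomial to read off the algebraic multiplicities:
  χ_A(x) = (x + 5)^5

Step 2 — compute geometric multiplicities via the rank-nullity identity g(λ) = n − rank(A − λI):
  rank(A − (-5)·I) = 2, so dim ker(A − (-5)·I) = n − 2 = 3

Summary:
  λ = -5: algebraic multiplicity = 5, geometric multiplicity = 3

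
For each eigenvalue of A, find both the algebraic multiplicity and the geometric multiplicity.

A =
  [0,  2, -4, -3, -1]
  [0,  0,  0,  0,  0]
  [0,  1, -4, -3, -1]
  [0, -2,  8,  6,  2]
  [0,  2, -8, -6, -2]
λ = 0: alg = 5, geom = 3

Step 1 — factor the characteristic polynomial to read off the algebraic multiplicities:
  χ_A(x) = x^5

Step 2 — compute geometric multiplicities via the rank-nullity identity g(λ) = n − rank(A − λI):
  rank(A − (0)·I) = 2, so dim ker(A − (0)·I) = n − 2 = 3

Summary:
  λ = 0: algebraic multiplicity = 5, geometric multiplicity = 3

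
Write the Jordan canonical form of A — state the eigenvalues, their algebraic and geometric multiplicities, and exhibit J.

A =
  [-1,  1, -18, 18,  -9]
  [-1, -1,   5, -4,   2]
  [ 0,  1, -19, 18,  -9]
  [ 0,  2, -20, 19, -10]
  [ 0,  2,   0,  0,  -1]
J_3(-1) ⊕ J_1(-1) ⊕ J_1(1)

The characteristic polynomial is
  det(x·I − A) = x^5 + 3*x^4 + 2*x^3 - 2*x^2 - 3*x - 1 = (x - 1)*(x + 1)^4

Eigenvalues and multiplicities (the geometric multiplicity of λ is n − rank(A − λI), which equals the number of Jordan blocks for λ):
  λ = -1: algebraic multiplicity = 4, geometric multiplicity = 2
  λ = 1: algebraic multiplicity = 1, geometric multiplicity = 1

Determining the block sizes for each eigenvalue:
  λ = -1: with am = 4 and gm = 2, the partition is not yet determined (e.g. several partitions of 4 into 2 parts exist). Let N = A − (-1)·I. Computing rank(N^1) = 3, rank(N^2) = 2, rank(N^3) = 1; the number of blocks of size ≥ j is rank(N^{j−1}) − rank(N^j), giving [2, 1, 1]. So we have 1 block(s) of size 3, 1 block(s) of size 1 → block sizes [3, 1]
  λ = 1: one block (gm = 1), so the single block has size am = 1 → block sizes [1]

Assembling the blocks gives a Jordan form
J =
  [-1,  1,  0,  0, 0]
  [ 0, -1,  1,  0, 0]
  [ 0,  0, -1,  0, 0]
  [ 0,  0,  0, -1, 0]
  [ 0,  0,  0,  0, 1]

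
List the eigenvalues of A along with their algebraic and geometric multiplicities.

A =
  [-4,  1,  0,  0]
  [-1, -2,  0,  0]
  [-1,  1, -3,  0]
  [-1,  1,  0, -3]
λ = -3: alg = 4, geom = 3

Step 1 — factor the characteristic polynomial to read off the algebraic multiplicities:
  χ_A(x) = (x + 3)^4

Step 2 — compute geometric multiplicities via the rank-nullity identity g(λ) = n − rank(A − λI):
  rank(A − (-3)·I) = 1, so dim ker(A − (-3)·I) = n − 1 = 3

Summary:
  λ = -3: algebraic multiplicity = 4, geometric multiplicity = 3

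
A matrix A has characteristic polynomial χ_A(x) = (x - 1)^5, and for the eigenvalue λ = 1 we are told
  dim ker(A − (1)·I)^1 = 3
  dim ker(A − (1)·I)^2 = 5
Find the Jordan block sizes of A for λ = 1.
Block sizes for λ = 1: [2, 2, 1]

From the dimensions of kernels of powers, the number of Jordan blocks of size at least j is d_j − d_{j−1} where d_j = dim ker(N^j) (with d_0 = 0). Computing the differences gives [3, 2].
The number of blocks of size exactly k is (#blocks of size ≥ k) − (#blocks of size ≥ k + 1), so the partition is: 1 block(s) of size 1, 2 block(s) of size 2.
In nonincreasing order the block sizes are [2, 2, 1].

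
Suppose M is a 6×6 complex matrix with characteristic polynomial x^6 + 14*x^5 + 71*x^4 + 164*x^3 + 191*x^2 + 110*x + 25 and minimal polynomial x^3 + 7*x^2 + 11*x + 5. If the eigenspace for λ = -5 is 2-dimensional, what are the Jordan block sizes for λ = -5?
Block sizes for λ = -5: [1, 1]

Step 1 — from the characteristic polynomial, algebraic multiplicity of λ = -5 is 2. From dim ker(M − (-5)·I) = 2, there are exactly 2 Jordan blocks for λ = -5.
Step 2 — from the minimal polynomial, the factor (x + 5) tells us the largest block for λ = -5 has size 1.
Step 3 — with total size 2, 2 blocks, and largest block 1, the block sizes (in nonincreasing order) are [1, 1].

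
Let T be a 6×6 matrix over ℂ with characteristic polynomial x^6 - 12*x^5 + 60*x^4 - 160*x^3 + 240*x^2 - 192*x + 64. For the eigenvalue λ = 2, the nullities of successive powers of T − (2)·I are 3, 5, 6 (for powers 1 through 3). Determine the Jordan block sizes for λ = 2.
Block sizes for λ = 2: [3, 2, 1]

From the dimensions of kernels of powers, the number of Jordan blocks of size at least j is d_j − d_{j−1} where d_j = dim ker(N^j) (with d_0 = 0). Computing the differences gives [3, 2, 1].
The number of blocks of size exactly k is (#blocks of size ≥ k) − (#blocks of size ≥ k + 1), so the partition is: 1 block(s) of size 1, 1 block(s) of size 2, 1 block(s) of size 3.
In nonincreasing order the block sizes are [3, 2, 1].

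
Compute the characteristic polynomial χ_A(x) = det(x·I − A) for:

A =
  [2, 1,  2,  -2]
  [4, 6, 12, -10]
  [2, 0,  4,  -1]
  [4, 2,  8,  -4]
x^4 - 8*x^3 + 24*x^2 - 32*x + 16

Expanding det(x·I − A) (e.g. by cofactor expansion or by noting that A is similar to its Jordan form J, which has the same characteristic polynomial as A) gives
  χ_A(x) = x^4 - 8*x^3 + 24*x^2 - 32*x + 16
which factors as (x - 2)^4. The eigenvalues (with algebraic multiplicities) are λ = 2 with multiplicity 4.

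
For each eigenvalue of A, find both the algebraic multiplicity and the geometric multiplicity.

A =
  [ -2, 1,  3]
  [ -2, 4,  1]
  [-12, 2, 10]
λ = 4: alg = 3, geom = 1

Step 1 — factor the characteristic polynomial to read off the algebraic multiplicities:
  χ_A(x) = (x - 4)^3

Step 2 — compute geometric multiplicities via the rank-nullity identity g(λ) = n − rank(A − λI):
  rank(A − (4)·I) = 2, so dim ker(A − (4)·I) = n − 2 = 1

Summary:
  λ = 4: algebraic multiplicity = 3, geometric multiplicity = 1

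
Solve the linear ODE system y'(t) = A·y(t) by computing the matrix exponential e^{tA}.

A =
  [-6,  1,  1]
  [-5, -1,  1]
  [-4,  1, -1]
e^{tA} =
  [-3*t*exp(-3*t) + exp(-3*t), t*exp(-3*t), t*exp(-3*t)]
  [-6*t*exp(-3*t) + exp(-2*t) - exp(-3*t), 2*t*exp(-3*t) + exp(-3*t), 2*t*exp(-3*t) - exp(-2*t) + exp(-3*t)]
  [-3*t*exp(-3*t) - exp(-2*t) + exp(-3*t), t*exp(-3*t), t*exp(-3*t) + exp(-2*t)]

Strategy: write A = P · J · P⁻¹ where J is a Jordan canonical form, so e^{tA} = P · e^{tJ} · P⁻¹, and e^{tJ} can be computed block-by-block.

A has Jordan form
J =
  [-3,  1,  0]
  [ 0, -3,  0]
  [ 0,  0, -2]
(up to reordering of blocks).

Per-block formulas:
  For a 1×1 block at λ = -2: exp(t · [-2]) = [e^(-2t)].
  For a 2×2 Jordan block J_2(-3): exp(t · J_2(-3)) = e^(-3t)·(I + t·N), where N is the 2×2 nilpotent shift.

After assembling e^{tJ} and conjugating by P, we get:

e^{tA} =
  [-3*t*exp(-3*t) + exp(-3*t), t*exp(-3*t), t*exp(-3*t)]
  [-6*t*exp(-3*t) + exp(-2*t) - exp(-3*t), 2*t*exp(-3*t) + exp(-3*t), 2*t*exp(-3*t) - exp(-2*t) + exp(-3*t)]
  [-3*t*exp(-3*t) - exp(-2*t) + exp(-3*t), t*exp(-3*t), t*exp(-3*t) + exp(-2*t)]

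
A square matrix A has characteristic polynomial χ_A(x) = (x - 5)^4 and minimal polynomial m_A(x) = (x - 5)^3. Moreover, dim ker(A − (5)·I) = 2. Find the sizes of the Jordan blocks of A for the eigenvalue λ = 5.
Block sizes for λ = 5: [3, 1]

Step 1 — from the characteristic polynomial, algebraic multiplicity of λ = 5 is 4. From dim ker(A − (5)·I) = 2, there are exactly 2 Jordan blocks for λ = 5.
Step 2 — from the minimal polynomial, the factor (x − 5)^3 tells us the largest block for λ = 5 has size 3.
Step 3 — with total size 4, 2 blocks, and largest block 3, the block sizes (in nonincreasing order) are [3, 1].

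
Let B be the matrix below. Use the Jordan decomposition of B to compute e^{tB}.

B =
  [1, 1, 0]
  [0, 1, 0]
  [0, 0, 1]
e^{tB} =
  [exp(t), t*exp(t), 0]
  [0, exp(t), 0]
  [0, 0, exp(t)]

Strategy: write B = P · J · P⁻¹ where J is a Jordan canonical form, so e^{tB} = P · e^{tJ} · P⁻¹, and e^{tJ} can be computed block-by-block.

B has Jordan form
J =
  [1, 1, 0]
  [0, 1, 0]
  [0, 0, 1]
(up to reordering of blocks).

Per-block formulas:
  For a 2×2 Jordan block J_2(1): exp(t · J_2(1)) = e^(1t)·(I + t·N), where N is the 2×2 nilpotent shift.
  For a 1×1 block at λ = 1: exp(t · [1]) = [e^(1t)].

After assembling e^{tJ} and conjugating by P, we get:

e^{tB} =
  [exp(t), t*exp(t), 0]
  [0, exp(t), 0]
  [0, 0, exp(t)]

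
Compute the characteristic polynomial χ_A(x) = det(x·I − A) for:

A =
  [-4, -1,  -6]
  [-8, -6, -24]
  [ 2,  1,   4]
x^3 + 6*x^2 + 12*x + 8

Expanding det(x·I − A) (e.g. by cofactor expansion or by noting that A is similar to its Jordan form J, which has the same characteristic polynomial as A) gives
  χ_A(x) = x^3 + 6*x^2 + 12*x + 8
which factors as (x + 2)^3. The eigenvalues (with algebraic multiplicities) are λ = -2 with multiplicity 3.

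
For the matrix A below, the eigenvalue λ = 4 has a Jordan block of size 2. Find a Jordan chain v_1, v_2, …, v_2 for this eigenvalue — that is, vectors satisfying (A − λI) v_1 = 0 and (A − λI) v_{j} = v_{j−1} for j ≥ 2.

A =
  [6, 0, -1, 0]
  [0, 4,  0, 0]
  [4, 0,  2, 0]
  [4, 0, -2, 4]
A Jordan chain for λ = 4 of length 2:
v_1 = (2, 0, 4, 4)ᵀ
v_2 = (1, 0, 0, 0)ᵀ

Let N = A − (4)·I. We want v_2 with N^2 v_2 = 0 but N^1 v_2 ≠ 0; then v_{j-1} := N · v_j for j = 2, …, 2.

Pick v_2 = (1, 0, 0, 0)ᵀ.
Then v_1 = N · v_2 = (2, 0, 4, 4)ᵀ.

Sanity check: (A − (4)·I) v_1 = (0, 0, 0, 0)ᵀ = 0. ✓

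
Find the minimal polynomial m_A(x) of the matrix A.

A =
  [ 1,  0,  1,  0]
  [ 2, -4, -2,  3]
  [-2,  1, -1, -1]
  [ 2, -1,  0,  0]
x^3 + 3*x^2 + 3*x + 1

The characteristic polynomial is χ_A(x) = (x + 1)^4, so the eigenvalues are known. The minimal polynomial is
  m_A(x) = Π_λ (x − λ)^{k_λ}
where k_λ is the size of the *largest* Jordan block for λ (equivalently, the smallest k with (A − λI)^k v = 0 for every generalised eigenvector v of λ).

  λ = -1: largest Jordan block has size 3, contributing (x + 1)^3

So m_A(x) = (x + 1)^3 = x^3 + 3*x^2 + 3*x + 1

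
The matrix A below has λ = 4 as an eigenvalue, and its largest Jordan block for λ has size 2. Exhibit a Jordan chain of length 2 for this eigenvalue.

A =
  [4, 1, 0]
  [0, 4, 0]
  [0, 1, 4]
A Jordan chain for λ = 4 of length 2:
v_1 = (1, 0, 1)ᵀ
v_2 = (0, 1, 0)ᵀ

Let N = A − (4)·I. We want v_2 with N^2 v_2 = 0 but N^1 v_2 ≠ 0; then v_{j-1} := N · v_j for j = 2, …, 2.

Pick v_2 = (0, 1, 0)ᵀ.
Then v_1 = N · v_2 = (1, 0, 1)ᵀ.

Sanity check: (A − (4)·I) v_1 = (0, 0, 0)ᵀ = 0. ✓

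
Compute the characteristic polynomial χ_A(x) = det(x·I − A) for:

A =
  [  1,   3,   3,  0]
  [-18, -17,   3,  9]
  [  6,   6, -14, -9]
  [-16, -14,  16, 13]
x^4 + 17*x^3 + 105*x^2 + 275*x + 250

Expanding det(x·I − A) (e.g. by cofactor expansion or by noting that A is similar to its Jordan form J, which has the same characteristic polynomial as A) gives
  χ_A(x) = x^4 + 17*x^3 + 105*x^2 + 275*x + 250
which factors as (x + 2)*(x + 5)^3. The eigenvalues (with algebraic multiplicities) are λ = -5 with multiplicity 3, λ = -2 with multiplicity 1.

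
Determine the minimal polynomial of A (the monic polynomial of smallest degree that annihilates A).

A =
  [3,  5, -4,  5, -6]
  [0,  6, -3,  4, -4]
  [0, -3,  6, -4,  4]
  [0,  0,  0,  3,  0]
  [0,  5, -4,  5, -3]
x^3 - 9*x^2 + 27*x - 27

The characteristic polynomial is χ_A(x) = (x - 3)^5, so the eigenvalues are known. The minimal polynomial is
  m_A(x) = Π_λ (x − λ)^{k_λ}
where k_λ is the size of the *largest* Jordan block for λ (equivalently, the smallest k with (A − λI)^k v = 0 for every generalised eigenvector v of λ).

  λ = 3: largest Jordan block has size 3, contributing (x − 3)^3

So m_A(x) = (x - 3)^3 = x^3 - 9*x^2 + 27*x - 27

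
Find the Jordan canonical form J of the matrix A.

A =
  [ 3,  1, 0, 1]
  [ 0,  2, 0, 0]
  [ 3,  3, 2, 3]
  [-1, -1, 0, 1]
J_2(2) ⊕ J_1(2) ⊕ J_1(2)

The characteristic polynomial is
  det(x·I − A) = x^4 - 8*x^3 + 24*x^2 - 32*x + 16 = (x - 2)^4

Eigenvalues and multiplicities (the geometric multiplicity of λ is n − rank(A − λI), which equals the number of Jordan blocks for λ):
  λ = 2: algebraic multiplicity = 4, geometric multiplicity = 3

Determining the block sizes for each eigenvalue:
  λ = 2: 3 blocks summing to 4 forces exactly one block of size 2 and the rest size 1 → block sizes [2, 1, 1]

Assembling the blocks gives a Jordan form
J =
  [2, 1, 0, 0]
  [0, 2, 0, 0]
  [0, 0, 2, 0]
  [0, 0, 0, 2]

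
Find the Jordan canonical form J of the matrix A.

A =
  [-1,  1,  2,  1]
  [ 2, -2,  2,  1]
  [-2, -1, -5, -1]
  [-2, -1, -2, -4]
J_2(-3) ⊕ J_1(-3) ⊕ J_1(-3)

The characteristic polynomial is
  det(x·I − A) = x^4 + 12*x^3 + 54*x^2 + 108*x + 81 = (x + 3)^4

Eigenvalues and multiplicities (the geometric multiplicity of λ is n − rank(A − λI), which equals the number of Jordan blocks for λ):
  λ = -3: algebraic multiplicity = 4, geometric multiplicity = 3

Determining the block sizes for each eigenvalue:
  λ = -3: 3 blocks summing to 4 forces exactly one block of size 2 and the rest size 1 → block sizes [2, 1, 1]

Assembling the blocks gives a Jordan form
J =
  [-3,  1,  0,  0]
  [ 0, -3,  0,  0]
  [ 0,  0, -3,  0]
  [ 0,  0,  0, -3]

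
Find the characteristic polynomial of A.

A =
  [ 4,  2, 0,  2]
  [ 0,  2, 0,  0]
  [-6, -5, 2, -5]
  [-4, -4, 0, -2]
x^4 - 6*x^3 + 12*x^2 - 8*x

Expanding det(x·I − A) (e.g. by cofactor expansion or by noting that A is similar to its Jordan form J, which has the same characteristic polynomial as A) gives
  χ_A(x) = x^4 - 6*x^3 + 12*x^2 - 8*x
which factors as x*(x - 2)^3. The eigenvalues (with algebraic multiplicities) are λ = 0 with multiplicity 1, λ = 2 with multiplicity 3.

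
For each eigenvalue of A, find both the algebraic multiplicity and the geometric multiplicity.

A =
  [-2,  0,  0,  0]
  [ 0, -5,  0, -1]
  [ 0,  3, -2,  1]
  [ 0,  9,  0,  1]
λ = -2: alg = 4, geom = 3

Step 1 — factor the characteristic polynomial to read off the algebraic multiplicities:
  χ_A(x) = (x + 2)^4

Step 2 — compute geometric multiplicities via the rank-nullity identity g(λ) = n − rank(A − λI):
  rank(A − (-2)·I) = 1, so dim ker(A − (-2)·I) = n − 1 = 3

Summary:
  λ = -2: algebraic multiplicity = 4, geometric multiplicity = 3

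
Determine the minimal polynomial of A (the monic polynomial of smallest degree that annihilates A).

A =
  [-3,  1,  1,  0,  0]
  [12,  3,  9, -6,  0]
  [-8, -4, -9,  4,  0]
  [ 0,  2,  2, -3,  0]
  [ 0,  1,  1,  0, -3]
x^3 + 9*x^2 + 27*x + 27

The characteristic polynomial is χ_A(x) = (x + 3)^5, so the eigenvalues are known. The minimal polynomial is
  m_A(x) = Π_λ (x − λ)^{k_λ}
where k_λ is the size of the *largest* Jordan block for λ (equivalently, the smallest k with (A − λI)^k v = 0 for every generalised eigenvector v of λ).

  λ = -3: largest Jordan block has size 3, contributing (x + 3)^3

So m_A(x) = (x + 3)^3 = x^3 + 9*x^2 + 27*x + 27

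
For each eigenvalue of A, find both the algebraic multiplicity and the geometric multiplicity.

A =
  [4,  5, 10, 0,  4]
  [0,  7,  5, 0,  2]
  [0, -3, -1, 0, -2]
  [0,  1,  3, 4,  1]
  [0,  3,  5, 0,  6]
λ = 4: alg = 5, geom = 2

Step 1 — factor the characteristic polynomial to read off the algebraic multiplicities:
  χ_A(x) = (x - 4)^5

Step 2 — compute geometric multiplicities via the rank-nullity identity g(λ) = n − rank(A − λI):
  rank(A − (4)·I) = 3, so dim ker(A − (4)·I) = n − 3 = 2

Summary:
  λ = 4: algebraic multiplicity = 5, geometric multiplicity = 2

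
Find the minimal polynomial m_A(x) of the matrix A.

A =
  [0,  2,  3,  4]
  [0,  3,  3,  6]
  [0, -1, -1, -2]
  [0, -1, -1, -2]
x^3

The characteristic polynomial is χ_A(x) = x^4, so the eigenvalues are known. The minimal polynomial is
  m_A(x) = Π_λ (x − λ)^{k_λ}
where k_λ is the size of the *largest* Jordan block for λ (equivalently, the smallest k with (A − λI)^k v = 0 for every generalised eigenvector v of λ).

  λ = 0: largest Jordan block has size 3, contributing (x − 0)^3

So m_A(x) = x^3 = x^3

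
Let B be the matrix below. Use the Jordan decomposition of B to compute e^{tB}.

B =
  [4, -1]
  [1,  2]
e^{tB} =
  [t*exp(3*t) + exp(3*t), -t*exp(3*t)]
  [t*exp(3*t), -t*exp(3*t) + exp(3*t)]

Strategy: write B = P · J · P⁻¹ where J is a Jordan canonical form, so e^{tB} = P · e^{tJ} · P⁻¹, and e^{tJ} can be computed block-by-block.

B has Jordan form
J =
  [3, 1]
  [0, 3]
(up to reordering of blocks).

Per-block formulas:
  For a 2×2 Jordan block J_2(3): exp(t · J_2(3)) = e^(3t)·(I + t·N), where N is the 2×2 nilpotent shift.

After assembling e^{tJ} and conjugating by P, we get:

e^{tB} =
  [t*exp(3*t) + exp(3*t), -t*exp(3*t)]
  [t*exp(3*t), -t*exp(3*t) + exp(3*t)]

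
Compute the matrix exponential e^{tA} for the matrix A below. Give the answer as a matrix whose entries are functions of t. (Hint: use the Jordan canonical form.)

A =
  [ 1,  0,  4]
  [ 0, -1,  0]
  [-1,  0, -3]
e^{tA} =
  [2*t*exp(-t) + exp(-t), 0, 4*t*exp(-t)]
  [0, exp(-t), 0]
  [-t*exp(-t), 0, -2*t*exp(-t) + exp(-t)]

Strategy: write A = P · J · P⁻¹ where J is a Jordan canonical form, so e^{tA} = P · e^{tJ} · P⁻¹, and e^{tJ} can be computed block-by-block.

A has Jordan form
J =
  [-1,  1,  0]
  [ 0, -1,  0]
  [ 0,  0, -1]
(up to reordering of blocks).

Per-block formulas:
  For a 1×1 block at λ = -1: exp(t · [-1]) = [e^(-1t)].
  For a 2×2 Jordan block J_2(-1): exp(t · J_2(-1)) = e^(-1t)·(I + t·N), where N is the 2×2 nilpotent shift.

After assembling e^{tJ} and conjugating by P, we get:

e^{tA} =
  [2*t*exp(-t) + exp(-t), 0, 4*t*exp(-t)]
  [0, exp(-t), 0]
  [-t*exp(-t), 0, -2*t*exp(-t) + exp(-t)]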